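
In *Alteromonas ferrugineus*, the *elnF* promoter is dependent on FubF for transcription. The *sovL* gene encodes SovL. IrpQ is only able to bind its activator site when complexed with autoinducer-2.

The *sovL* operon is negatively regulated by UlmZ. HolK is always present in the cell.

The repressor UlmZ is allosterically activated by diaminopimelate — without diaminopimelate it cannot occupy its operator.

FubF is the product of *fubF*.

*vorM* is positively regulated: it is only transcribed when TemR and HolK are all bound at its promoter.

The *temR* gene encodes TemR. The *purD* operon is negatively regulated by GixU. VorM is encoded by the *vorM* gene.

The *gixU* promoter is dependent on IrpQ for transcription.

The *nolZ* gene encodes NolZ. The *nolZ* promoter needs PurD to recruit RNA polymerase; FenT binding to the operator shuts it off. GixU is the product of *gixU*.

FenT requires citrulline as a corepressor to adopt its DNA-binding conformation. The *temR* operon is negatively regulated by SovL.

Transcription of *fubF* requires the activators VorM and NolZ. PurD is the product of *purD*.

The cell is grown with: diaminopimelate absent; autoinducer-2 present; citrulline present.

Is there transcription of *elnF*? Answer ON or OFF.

Diaminopimelate is absent, so UlmZ is inactive.
With no repressor bound, *sovL* is transcribed.
So SovL is produced and active.
With repressor SovL bound, *temR* is not transcribed.
So TemR is not produced.
HolK is produced constitutively and is active.
Required activator TemR is absent, so *vorM* is not transcribed.
So VorM is not produced.
Autoinducer-2 is present, so IrpQ is active.
No repressor is bound and IrpQ is active, so *gixU* is transcribed.
So GixU is produced and active.
With repressor GixU bound, *purD* is not transcribed.
So PurD is not produced.
Citrulline is present, so FenT is active.
With repressor FenT bound, *nolZ* is not transcribed.
So NolZ is not produced.
Required activator VorM is absent, so *fubF* is not transcribed.
So FubF is not produced.
Required activator FubF is absent, so *elnF* is not transcribed.

OFF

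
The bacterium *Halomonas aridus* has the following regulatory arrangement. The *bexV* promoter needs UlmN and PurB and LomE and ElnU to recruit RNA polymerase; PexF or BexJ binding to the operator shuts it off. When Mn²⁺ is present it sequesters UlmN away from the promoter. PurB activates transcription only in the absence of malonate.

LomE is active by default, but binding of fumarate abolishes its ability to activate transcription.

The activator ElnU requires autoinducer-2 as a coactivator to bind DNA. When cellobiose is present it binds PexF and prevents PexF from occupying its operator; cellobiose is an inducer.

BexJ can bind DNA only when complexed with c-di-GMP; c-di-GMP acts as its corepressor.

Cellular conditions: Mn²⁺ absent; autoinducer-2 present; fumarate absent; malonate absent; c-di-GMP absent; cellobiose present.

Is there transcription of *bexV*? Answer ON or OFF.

ON

Mn²⁺ is absent, so UlmN is active.
Cellobiose is present, so PexF is inactive.
Malonate is absent, so PurB is active.
c-di-GMP is absent, so BexJ is inactive.
Fumarate is absent, so LomE is active.
Autoinducer-2 is present, so ElnU is active.
No repressor is bound and UlmN and PurB and LomE and ElnU are active, so *bexV* is transcribed.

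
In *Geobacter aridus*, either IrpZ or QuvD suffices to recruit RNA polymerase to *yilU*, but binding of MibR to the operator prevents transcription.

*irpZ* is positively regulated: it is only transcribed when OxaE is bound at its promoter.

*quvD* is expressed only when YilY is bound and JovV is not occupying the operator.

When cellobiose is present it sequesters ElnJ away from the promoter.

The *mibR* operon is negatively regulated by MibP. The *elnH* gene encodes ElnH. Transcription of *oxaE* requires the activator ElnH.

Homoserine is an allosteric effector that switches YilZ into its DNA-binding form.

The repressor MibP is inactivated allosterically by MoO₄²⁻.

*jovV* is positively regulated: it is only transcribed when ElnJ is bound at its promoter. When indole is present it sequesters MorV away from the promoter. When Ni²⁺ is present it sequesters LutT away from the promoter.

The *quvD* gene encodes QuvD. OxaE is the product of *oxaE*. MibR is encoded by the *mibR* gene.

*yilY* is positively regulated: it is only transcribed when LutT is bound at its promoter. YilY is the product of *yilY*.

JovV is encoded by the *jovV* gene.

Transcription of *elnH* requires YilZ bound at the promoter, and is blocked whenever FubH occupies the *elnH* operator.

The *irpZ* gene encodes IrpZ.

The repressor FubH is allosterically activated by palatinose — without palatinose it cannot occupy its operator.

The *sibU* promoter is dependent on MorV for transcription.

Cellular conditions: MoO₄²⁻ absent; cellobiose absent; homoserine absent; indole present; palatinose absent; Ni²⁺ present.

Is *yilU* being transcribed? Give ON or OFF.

OFF

MoO₄²⁻ is absent, so MibP is active.
With repressor MibP bound, *mibR* is not transcribed.
So MibR is not produced.
Homoserine is absent, so YilZ is inactive.
Palatinose is absent, so FubH is inactive.
Required activator YilZ is absent, so *elnH* is not transcribed.
So ElnH is not produced.
Required activator ElnH is absent, so *oxaE* is not transcribed.
So OxaE is not produced.
Required activator OxaE is absent, so *irpZ* is not transcribed.
So IrpZ is not produced.
Cellobiose is absent, so ElnJ is active.
No repressor is bound and ElnJ is active, so *jovV* is transcribed.
So JovV is produced and active.
Ni²⁺ is present, so LutT is inactive.
Required activator LutT is absent, so *yilY* is not transcribed.
So YilY is not produced.
With repressor JovV bound, *quvD* is not transcribed.
So QuvD is not produced.
No activator is available at the *yilU* promoter, so *yilU* is not transcribed.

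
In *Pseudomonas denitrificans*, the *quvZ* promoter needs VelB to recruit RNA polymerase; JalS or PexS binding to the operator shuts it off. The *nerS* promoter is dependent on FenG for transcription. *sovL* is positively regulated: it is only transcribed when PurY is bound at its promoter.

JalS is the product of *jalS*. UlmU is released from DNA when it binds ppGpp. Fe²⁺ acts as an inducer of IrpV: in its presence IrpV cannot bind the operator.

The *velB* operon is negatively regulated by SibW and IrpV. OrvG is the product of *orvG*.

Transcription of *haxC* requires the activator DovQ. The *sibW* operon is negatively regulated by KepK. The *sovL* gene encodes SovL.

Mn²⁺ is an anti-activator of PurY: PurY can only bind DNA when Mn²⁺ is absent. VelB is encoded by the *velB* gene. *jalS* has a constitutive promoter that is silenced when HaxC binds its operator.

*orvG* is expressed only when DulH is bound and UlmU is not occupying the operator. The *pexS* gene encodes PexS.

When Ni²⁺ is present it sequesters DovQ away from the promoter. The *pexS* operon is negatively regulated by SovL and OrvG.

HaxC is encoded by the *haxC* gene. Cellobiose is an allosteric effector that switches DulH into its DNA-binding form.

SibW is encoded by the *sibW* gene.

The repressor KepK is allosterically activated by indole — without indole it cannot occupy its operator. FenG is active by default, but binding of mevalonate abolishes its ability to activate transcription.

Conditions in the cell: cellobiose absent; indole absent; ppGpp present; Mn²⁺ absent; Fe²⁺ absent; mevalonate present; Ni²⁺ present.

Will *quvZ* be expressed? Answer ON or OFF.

OFF

Ni²⁺ is present, so DovQ is inactive.
Required activator DovQ is absent, so *haxC* is not transcribed.
So HaxC is not produced.
With no repressor bound, *jalS* is transcribed.
So JalS is produced and active.
Mn²⁺ is absent, so PurY is active.
No repressor is bound and PurY is active, so *sovL* is transcribed.
So SovL is produced and active.
ppGpp is present, so UlmU is inactive.
Cellobiose is absent, so DulH is inactive.
Required activator DulH is absent, so *orvG* is not transcribed.
So OrvG is not produced.
With repressor SovL bound, *pexS* is not transcribed.
So PexS is not produced.
Indole is absent, so KepK is inactive.
With no repressor bound, *sibW* is transcribed.
So SibW is produced and active.
Fe²⁺ is absent, so IrpV is active.
With repressor SibW bound, *velB* is not transcribed.
So VelB is not produced.
With repressor JalS bound, *quvZ* is not transcribed.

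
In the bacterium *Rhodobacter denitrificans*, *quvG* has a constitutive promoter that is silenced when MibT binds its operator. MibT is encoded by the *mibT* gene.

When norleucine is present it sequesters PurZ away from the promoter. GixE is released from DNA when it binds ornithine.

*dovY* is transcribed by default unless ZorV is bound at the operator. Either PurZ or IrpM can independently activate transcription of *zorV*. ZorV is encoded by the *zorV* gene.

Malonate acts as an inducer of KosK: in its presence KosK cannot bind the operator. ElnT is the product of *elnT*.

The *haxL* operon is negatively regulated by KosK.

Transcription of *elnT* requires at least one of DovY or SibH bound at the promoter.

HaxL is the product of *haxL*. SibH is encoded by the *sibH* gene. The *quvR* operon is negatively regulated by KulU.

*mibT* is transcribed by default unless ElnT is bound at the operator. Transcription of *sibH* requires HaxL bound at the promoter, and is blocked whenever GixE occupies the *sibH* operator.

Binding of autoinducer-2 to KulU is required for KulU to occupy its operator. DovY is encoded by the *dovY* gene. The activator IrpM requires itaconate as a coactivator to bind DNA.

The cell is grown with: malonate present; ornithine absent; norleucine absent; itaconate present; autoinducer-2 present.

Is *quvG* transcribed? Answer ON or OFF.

OFF

Norleucine is absent, so PurZ is active.
Itaconate is present, so IrpM is active.
Activator PurZ is present, so *zorV* is transcribed.
So ZorV is produced and active.
With repressor ZorV bound, *dovY* is not transcribed.
So DovY is not produced.
Ornithine is absent, so GixE is active.
Malonate is present, so KosK is inactive.
With no repressor bound, *haxL* is transcribed.
So HaxL is produced and active.
With repressor GixE bound, *sibH* is not transcribed.
So SibH is not produced.
No activator is available at the *elnT* promoter, so *elnT* is not transcribed.
So ElnT is not produced.
With no repressor bound, *mibT* is transcribed.
So MibT is produced and active.
With repressor MibT bound, *quvG* is not transcribed.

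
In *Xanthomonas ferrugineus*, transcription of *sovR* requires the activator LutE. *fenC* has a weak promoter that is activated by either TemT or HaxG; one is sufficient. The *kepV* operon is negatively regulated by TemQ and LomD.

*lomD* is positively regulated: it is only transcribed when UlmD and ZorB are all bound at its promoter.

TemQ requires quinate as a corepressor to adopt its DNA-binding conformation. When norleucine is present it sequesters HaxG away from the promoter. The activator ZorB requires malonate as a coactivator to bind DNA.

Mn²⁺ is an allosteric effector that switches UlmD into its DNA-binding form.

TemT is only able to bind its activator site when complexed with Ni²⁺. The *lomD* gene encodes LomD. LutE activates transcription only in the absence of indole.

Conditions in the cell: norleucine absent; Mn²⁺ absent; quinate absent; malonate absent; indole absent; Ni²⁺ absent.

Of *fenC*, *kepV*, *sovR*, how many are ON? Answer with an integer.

3

Ni²⁺ is absent, so TemT is inactive.
Norleucine is absent, so HaxG is active.
Activator HaxG is present, so *fenC* is transcribed.
→ *fenC* is ON.
Quinate is absent, so TemQ is inactive.
Mn²⁺ is absent, so UlmD is inactive.
Malonate is absent, so ZorB is inactive.
Required activator UlmD is absent, so *lomD* is not transcribed.
So LomD is not produced.
With no repressor bound, *kepV* is transcribed.
→ *kepV* is ON.
Indole is absent, so LutE is active.
No repressor is bound and LutE is active, so *sovR* is transcribed.
→ *sovR* is ON.
3 of the 3 genes are transcribed.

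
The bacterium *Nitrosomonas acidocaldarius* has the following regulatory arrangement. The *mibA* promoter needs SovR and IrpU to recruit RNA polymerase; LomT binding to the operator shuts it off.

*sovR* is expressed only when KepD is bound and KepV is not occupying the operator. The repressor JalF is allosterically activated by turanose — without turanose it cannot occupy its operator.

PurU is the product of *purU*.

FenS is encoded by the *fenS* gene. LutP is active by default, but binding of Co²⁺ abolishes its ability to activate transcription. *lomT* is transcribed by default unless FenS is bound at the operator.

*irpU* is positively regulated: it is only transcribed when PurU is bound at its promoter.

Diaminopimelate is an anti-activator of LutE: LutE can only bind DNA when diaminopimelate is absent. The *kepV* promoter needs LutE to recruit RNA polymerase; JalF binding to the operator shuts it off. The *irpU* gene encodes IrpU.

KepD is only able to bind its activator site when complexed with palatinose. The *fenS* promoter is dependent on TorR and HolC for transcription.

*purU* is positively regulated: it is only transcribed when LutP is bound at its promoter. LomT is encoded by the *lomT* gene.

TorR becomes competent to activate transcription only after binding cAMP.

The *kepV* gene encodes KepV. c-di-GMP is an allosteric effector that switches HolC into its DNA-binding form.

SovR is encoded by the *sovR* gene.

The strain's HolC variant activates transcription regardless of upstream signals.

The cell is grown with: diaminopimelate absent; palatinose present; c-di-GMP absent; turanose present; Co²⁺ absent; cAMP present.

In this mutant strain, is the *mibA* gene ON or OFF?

Diaminopimelate is absent, so LutE is active.
Turanose is present, so JalF is active.
With repressor JalF bound, *kepV* is not transcribed.
So KepV is not produced.
Palatinose is present, so KepD is active.
No repressor is bound and KepD is active, so *sovR* is transcribed.
So SovR is produced and active.
cAMP is present, so TorR is active.
HolC is constitutively active in this strain.
No repressor is bound and TorR and HolC are active, so *fenS* is transcribed.
So FenS is produced and active.
With repressor FenS bound, *lomT* is not transcribed.
So LomT is not produced.
Co²⁺ is absent, so LutP is active.
No repressor is bound and LutP is active, so *purU* is transcribed.
So PurU is produced and active.
No repressor is bound and PurU is active, so *irpU* is transcribed.
So IrpU is produced and active.
No repressor is bound and SovR and IrpU are active, so *mibA* is transcribed.

ON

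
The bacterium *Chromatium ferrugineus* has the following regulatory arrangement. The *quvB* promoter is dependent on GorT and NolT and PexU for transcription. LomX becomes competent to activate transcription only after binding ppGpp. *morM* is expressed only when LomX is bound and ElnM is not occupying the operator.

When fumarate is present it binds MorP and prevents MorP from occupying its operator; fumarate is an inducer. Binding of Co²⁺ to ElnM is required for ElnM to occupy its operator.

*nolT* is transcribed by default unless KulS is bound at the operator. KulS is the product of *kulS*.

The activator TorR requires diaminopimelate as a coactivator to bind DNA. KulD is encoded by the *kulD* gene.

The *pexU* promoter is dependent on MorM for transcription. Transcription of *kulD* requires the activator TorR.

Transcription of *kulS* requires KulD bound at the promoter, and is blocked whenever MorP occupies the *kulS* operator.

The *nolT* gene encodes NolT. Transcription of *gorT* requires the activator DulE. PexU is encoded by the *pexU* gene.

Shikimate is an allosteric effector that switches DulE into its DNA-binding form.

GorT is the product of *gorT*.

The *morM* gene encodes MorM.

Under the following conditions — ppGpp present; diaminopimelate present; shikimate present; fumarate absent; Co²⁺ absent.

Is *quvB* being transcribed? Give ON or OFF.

Shikimate is present, so DulE is active.
No repressor is bound and DulE is active, so *gorT* is transcribed.
So GorT is produced and active.
Diaminopimelate is present, so TorR is active.
No repressor is bound and TorR is active, so *kulD* is transcribed.
So KulD is produced and active.
Fumarate is absent, so MorP is active.
With repressor MorP bound, *kulS* is not transcribed.
So KulS is not produced.
With no repressor bound, *nolT* is transcribed.
So NolT is produced and active.
Co²⁺ is absent, so ElnM is inactive.
ppGpp is present, so LomX is active.
No repressor is bound and LomX is active, so *morM* is transcribed.
So MorM is produced and active.
No repressor is bound and MorM is active, so *pexU* is transcribed.
So PexU is produced and active.
No repressor is bound and GorT and NolT and PexU are active, so *quvB* is transcribed.

ON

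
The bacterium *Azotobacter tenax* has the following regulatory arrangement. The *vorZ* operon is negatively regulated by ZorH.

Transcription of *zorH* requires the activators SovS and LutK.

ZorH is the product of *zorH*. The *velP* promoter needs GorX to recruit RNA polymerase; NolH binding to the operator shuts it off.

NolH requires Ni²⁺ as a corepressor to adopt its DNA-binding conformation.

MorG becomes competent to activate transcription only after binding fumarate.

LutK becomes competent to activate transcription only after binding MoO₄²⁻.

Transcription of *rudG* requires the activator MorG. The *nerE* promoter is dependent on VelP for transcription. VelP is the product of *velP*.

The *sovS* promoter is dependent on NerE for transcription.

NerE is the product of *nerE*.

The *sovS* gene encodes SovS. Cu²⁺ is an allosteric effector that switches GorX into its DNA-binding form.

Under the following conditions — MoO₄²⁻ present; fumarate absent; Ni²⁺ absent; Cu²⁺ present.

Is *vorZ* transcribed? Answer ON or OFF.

OFF

Ni²⁺ is absent, so NolH is inactive.
Cu²⁺ is present, so GorX is active.
No repressor is bound and GorX is active, so *velP* is transcribed.
So VelP is produced and active.
No repressor is bound and VelP is active, so *nerE* is transcribed.
So NerE is produced and active.
No repressor is bound and NerE is active, so *sovS* is transcribed.
So SovS is produced and active.
MoO₄²⁻ is present, so LutK is active.
No repressor is bound and SovS and LutK are active, so *zorH* is transcribed.
So ZorH is produced and active.
With repressor ZorH bound, *vorZ* is not transcribed.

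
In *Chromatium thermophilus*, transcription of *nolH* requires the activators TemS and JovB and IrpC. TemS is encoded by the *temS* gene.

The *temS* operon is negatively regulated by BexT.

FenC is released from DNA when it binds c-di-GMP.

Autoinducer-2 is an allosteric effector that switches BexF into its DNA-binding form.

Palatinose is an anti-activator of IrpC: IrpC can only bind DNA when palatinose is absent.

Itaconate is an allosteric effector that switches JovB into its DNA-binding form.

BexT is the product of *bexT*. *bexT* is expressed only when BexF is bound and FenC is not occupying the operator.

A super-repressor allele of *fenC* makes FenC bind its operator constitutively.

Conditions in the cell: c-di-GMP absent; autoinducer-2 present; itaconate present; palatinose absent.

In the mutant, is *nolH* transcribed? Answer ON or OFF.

FenC is constitutively active in this strain.
Autoinducer-2 is present, so BexF is active.
With repressor FenC bound, *bexT* is not transcribed.
So BexT is not produced.
With no repressor bound, *temS* is transcribed.
So TemS is produced and active.
Itaconate is present, so JovB is active.
Palatinose is absent, so IrpC is active.
No repressor is bound and TemS and JovB and IrpC are active, so *nolH* is transcribed.

ON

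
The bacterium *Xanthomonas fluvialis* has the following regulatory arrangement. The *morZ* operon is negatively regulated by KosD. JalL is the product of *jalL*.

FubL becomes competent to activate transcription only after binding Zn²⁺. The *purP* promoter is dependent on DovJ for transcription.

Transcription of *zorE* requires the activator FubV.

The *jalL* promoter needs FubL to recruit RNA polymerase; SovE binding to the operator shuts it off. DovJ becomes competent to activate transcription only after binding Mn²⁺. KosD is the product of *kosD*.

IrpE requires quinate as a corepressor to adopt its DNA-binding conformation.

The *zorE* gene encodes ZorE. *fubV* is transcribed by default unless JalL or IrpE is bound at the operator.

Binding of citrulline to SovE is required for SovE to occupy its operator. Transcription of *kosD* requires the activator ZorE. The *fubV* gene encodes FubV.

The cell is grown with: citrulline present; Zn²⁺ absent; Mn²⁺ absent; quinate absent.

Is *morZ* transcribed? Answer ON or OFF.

Zn²⁺ is absent, so FubL is inactive.
Citrulline is present, so SovE is active.
With repressor SovE bound, *jalL* is not transcribed.
So JalL is not produced.
Quinate is absent, so IrpE is inactive.
With no repressor bound, *fubV* is transcribed.
So FubV is produced and active.
No repressor is bound and FubV is active, so *zorE* is transcribed.
So ZorE is produced and active.
No repressor is bound and ZorE is active, so *kosD* is transcribed.
So KosD is produced and active.
With repressor KosD bound, *morZ* is not transcribed.

OFF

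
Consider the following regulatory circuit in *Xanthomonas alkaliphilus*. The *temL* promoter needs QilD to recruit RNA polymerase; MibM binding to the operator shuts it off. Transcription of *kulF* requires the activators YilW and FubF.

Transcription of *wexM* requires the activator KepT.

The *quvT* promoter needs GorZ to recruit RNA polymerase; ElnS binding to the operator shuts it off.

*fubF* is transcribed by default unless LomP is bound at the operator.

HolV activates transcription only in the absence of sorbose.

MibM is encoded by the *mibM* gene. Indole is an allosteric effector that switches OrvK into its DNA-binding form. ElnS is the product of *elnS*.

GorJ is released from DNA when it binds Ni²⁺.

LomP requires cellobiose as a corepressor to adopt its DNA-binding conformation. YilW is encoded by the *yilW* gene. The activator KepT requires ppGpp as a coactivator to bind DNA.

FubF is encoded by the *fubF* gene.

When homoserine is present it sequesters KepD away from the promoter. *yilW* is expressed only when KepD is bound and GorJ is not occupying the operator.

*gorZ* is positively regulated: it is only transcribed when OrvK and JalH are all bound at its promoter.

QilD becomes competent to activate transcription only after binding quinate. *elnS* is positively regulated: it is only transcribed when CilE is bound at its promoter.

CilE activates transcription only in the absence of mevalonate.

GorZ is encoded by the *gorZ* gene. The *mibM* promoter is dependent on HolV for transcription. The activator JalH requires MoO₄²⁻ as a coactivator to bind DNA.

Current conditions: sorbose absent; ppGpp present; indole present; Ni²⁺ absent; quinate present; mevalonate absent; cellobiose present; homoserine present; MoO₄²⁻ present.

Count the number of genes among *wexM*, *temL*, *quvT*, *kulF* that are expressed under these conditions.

ppGpp is present, so KepT is active.
No repressor is bound and KepT is active, so *wexM* is transcribed.
→ *wexM* is ON.
Sorbose is absent, so HolV is active.
No repressor is bound and HolV is active, so *mibM* is transcribed.
So MibM is produced and active.
Quinate is present, so QilD is active.
With repressor MibM bound, *temL* is not transcribed.
→ *temL* is OFF.
Indole is present, so OrvK is active.
MoO₄²⁻ is present, so JalH is active.
No repressor is bound and OrvK and JalH are active, so *gorZ* is transcribed.
So GorZ is produced and active.
Mevalonate is absent, so CilE is active.
No repressor is bound and CilE is active, so *elnS* is transcribed.
So ElnS is produced and active.
With repressor ElnS bound, *quvT* is not transcribed.
→ *quvT* is OFF.
Ni²⁺ is absent, so GorJ is active.
Homoserine is present, so KepD is inactive.
With repressor GorJ bound, *yilW* is not transcribed.
So YilW is not produced.
Cellobiose is present, so LomP is active.
With repressor LomP bound, *fubF* is not transcribed.
So FubF is not produced.
Required activator YilW is absent, so *kulF* is not transcribed.
→ *kulF* is OFF.
1 of the 4 genes is transcribed.

1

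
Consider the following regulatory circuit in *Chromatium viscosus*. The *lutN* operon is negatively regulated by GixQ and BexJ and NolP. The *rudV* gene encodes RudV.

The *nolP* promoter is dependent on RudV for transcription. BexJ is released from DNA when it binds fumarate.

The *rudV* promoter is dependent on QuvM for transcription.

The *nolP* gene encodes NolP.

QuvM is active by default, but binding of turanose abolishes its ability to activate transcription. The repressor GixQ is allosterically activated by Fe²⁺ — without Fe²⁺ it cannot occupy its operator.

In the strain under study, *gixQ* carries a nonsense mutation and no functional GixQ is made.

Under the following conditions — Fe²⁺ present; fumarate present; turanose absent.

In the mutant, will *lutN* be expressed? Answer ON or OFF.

GixQ is non-functional in this strain, so it has no effect.
Fumarate is present, so BexJ is inactive.
Turanose is absent, so QuvM is active.
No repressor is bound and QuvM is active, so *rudV* is transcribed.
So RudV is produced and active.
No repressor is bound and RudV is active, so *nolP* is transcribed.
So NolP is produced and active.
With repressor NolP bound, *lutN* is not transcribed.

OFF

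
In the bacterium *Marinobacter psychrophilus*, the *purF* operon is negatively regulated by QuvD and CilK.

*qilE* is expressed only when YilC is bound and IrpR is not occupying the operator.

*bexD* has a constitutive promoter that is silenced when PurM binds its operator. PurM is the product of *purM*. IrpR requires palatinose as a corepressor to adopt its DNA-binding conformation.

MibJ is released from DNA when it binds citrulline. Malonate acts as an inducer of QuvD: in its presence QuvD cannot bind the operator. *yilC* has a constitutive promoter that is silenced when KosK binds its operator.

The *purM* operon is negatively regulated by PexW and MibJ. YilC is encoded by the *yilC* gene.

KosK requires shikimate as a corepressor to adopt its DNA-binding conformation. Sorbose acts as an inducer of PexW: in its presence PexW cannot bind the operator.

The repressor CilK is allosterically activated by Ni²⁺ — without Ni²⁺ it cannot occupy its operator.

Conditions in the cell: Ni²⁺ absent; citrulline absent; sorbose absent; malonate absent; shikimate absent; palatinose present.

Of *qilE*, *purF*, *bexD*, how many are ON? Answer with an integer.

Palatinose is present, so IrpR is active.
Shikimate is absent, so KosK is inactive.
With no repressor bound, *yilC* is transcribed.
So YilC is produced and active.
With repressor IrpR bound, *qilE* is not transcribed.
→ *qilE* is OFF.
Malonate is absent, so QuvD is active.
Ni²⁺ is absent, so CilK is inactive.
With repressor QuvD bound, *purF* is not transcribed.
→ *purF* is OFF.
Sorbose is absent, so PexW is active.
Citrulline is absent, so MibJ is active.
With repressor PexW bound, *purM* is not transcribed.
So PurM is not produced.
With no repressor bound, *bexD* is transcribed.
→ *bexD* is ON.
1 of the 3 genes is transcribed.

1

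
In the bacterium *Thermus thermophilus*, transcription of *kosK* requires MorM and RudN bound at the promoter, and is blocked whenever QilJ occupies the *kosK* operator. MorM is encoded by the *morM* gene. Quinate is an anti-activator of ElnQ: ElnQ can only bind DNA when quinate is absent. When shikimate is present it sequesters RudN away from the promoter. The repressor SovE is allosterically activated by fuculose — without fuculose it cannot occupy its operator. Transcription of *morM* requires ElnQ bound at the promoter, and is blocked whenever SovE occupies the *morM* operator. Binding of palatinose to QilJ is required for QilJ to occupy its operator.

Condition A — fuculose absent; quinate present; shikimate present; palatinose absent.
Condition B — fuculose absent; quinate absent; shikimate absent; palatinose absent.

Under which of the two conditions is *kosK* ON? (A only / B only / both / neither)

Condition A:
Fuculose is absent, so SovE is inactive.
Quinate is present, so ElnQ is inactive.
Required activator ElnQ is absent, so *morM* is not transcribed.
So MorM is not produced.
Shikimate is present, so RudN is inactive.
Palatinose is absent, so QilJ is inactive.
Required activator MorM is absent, so *kosK* is not transcribed.
→ *kosK* is OFF in A.
Condition B:
Fuculose is absent, so SovE is inactive.
Quinate is absent, so ElnQ is active.
No repressor is bound and ElnQ is active, so *morM* is transcribed.
So MorM is produced and active.
Shikimate is absent, so RudN is active.
Palatinose is absent, so QilJ is inactive.
No repressor is bound and MorM and RudN are active, so *kosK* is transcribed.
→ *kosK* is ON in B.

B only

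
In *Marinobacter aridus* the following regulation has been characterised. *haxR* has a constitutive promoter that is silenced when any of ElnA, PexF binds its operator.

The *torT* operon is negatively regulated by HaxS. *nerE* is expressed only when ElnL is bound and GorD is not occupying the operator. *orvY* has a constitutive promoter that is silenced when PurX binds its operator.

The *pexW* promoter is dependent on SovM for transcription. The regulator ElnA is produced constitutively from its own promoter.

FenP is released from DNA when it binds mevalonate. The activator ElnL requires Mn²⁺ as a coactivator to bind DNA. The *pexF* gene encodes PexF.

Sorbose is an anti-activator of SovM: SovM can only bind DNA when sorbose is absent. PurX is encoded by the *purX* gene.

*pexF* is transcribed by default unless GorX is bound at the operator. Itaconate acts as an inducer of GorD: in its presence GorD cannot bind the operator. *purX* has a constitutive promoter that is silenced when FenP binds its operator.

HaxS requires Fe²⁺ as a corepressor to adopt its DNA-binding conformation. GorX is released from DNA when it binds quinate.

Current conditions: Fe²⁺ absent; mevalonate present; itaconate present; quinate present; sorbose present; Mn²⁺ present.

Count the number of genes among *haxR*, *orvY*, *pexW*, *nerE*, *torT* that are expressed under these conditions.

ElnA is produced constitutively and is active.
Quinate is present, so GorX is inactive.
With no repressor bound, *pexF* is transcribed.
So PexF is produced and active.
With repressor ElnA bound, *haxR* is not transcribed.
→ *haxR* is OFF.
Mevalonate is present, so FenP is inactive.
With no repressor bound, *purX* is transcribed.
So PurX is produced and active.
With repressor PurX bound, *orvY* is not transcribed.
→ *orvY* is OFF.
Sorbose is present, so SovM is inactive.
Required activator SovM is absent, so *pexW* is not transcribed.
→ *pexW* is OFF.
Mn²⁺ is present, so ElnL is active.
Itaconate is present, so GorD is inactive.
No repressor is bound and ElnL is active, so *nerE* is transcribed.
→ *nerE* is ON.
Fe²⁺ is absent, so HaxS is inactive.
With no repressor bound, *torT* is transcribed.
→ *torT* is ON.
2 of the 5 genes are transcribed.

2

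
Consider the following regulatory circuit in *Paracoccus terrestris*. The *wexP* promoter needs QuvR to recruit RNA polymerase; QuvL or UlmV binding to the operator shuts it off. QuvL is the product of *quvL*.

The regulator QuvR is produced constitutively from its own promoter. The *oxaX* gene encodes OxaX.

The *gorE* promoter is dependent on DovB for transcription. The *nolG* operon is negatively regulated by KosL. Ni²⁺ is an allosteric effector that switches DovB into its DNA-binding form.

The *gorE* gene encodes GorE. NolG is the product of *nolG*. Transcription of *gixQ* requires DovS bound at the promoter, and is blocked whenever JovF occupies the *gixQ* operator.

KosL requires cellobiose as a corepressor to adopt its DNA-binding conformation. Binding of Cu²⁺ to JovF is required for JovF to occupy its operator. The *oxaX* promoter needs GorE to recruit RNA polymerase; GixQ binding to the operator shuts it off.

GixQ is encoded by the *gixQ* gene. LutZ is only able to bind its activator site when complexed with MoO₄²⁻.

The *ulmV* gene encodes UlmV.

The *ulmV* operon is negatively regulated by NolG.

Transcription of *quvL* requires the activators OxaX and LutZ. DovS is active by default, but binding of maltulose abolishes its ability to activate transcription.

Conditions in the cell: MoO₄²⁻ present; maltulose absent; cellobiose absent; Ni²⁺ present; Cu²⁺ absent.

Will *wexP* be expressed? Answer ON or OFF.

ON

Ni²⁺ is present, so DovB is active.
No repressor is bound and DovB is active, so *gorE* is transcribed.
So GorE is produced and active.
Cu²⁺ is absent, so JovF is inactive.
Maltulose is absent, so DovS is active.
No repressor is bound and DovS is active, so *gixQ* is transcribed.
So GixQ is produced and active.
With repressor GixQ bound, *oxaX* is not transcribed.
So OxaX is not produced.
MoO₄²⁻ is present, so LutZ is active.
Required activator OxaX is absent, so *quvL* is not transcribed.
So QuvL is not produced.
QuvR is produced constitutively and is active.
Cellobiose is absent, so KosL is inactive.
With no repressor bound, *nolG* is transcribed.
So NolG is produced and active.
With repressor NolG bound, *ulmV* is not transcribed.
So UlmV is not produced.
No repressor is bound and QuvR is active, so *wexP* is transcribed.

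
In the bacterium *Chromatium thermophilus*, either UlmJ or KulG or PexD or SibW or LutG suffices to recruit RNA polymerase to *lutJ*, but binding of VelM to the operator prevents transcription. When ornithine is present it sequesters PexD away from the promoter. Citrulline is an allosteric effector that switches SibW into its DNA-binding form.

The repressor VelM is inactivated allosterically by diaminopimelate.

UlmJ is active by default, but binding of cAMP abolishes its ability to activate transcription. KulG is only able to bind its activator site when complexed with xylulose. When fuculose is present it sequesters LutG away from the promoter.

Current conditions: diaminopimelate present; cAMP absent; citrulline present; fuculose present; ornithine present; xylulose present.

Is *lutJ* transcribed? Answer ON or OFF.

cAMP is absent, so UlmJ is active.
Diaminopimelate is present, so VelM is inactive.
Xylulose is present, so KulG is active.
Ornithine is present, so PexD is inactive.
Citrulline is present, so SibW is active.
Fuculose is present, so LutG is inactive.
Activator UlmJ is present, so *lutJ* is transcribed.

ON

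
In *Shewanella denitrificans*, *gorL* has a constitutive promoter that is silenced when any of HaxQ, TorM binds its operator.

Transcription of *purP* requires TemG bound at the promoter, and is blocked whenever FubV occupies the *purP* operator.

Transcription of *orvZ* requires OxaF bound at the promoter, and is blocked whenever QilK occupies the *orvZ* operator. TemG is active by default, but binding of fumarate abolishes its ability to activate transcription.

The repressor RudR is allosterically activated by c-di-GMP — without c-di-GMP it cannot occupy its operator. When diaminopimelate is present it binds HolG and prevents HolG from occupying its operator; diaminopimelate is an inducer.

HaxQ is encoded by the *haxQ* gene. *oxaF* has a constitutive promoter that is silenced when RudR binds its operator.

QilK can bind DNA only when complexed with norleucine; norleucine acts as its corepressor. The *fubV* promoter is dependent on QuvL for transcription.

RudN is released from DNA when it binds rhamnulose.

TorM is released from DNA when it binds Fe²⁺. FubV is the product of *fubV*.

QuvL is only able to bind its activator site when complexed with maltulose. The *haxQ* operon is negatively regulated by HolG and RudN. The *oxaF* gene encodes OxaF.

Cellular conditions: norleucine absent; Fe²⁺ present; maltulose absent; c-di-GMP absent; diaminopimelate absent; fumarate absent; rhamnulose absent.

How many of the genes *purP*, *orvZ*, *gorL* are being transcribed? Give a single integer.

3

Maltulose is absent, so QuvL is inactive.
Required activator QuvL is absent, so *fubV* is not transcribed.
So FubV is not produced.
Fumarate is absent, so TemG is active.
No repressor is bound and TemG is active, so *purP* is transcribed.
→ *purP* is ON.
Norleucine is absent, so QilK is inactive.
c-di-GMP is absent, so RudR is inactive.
With no repressor bound, *oxaF* is transcribed.
So OxaF is produced and active.
No repressor is bound and OxaF is active, so *orvZ* is transcribed.
→ *orvZ* is ON.
Diaminopimelate is absent, so HolG is active.
Rhamnulose is absent, so RudN is active.
With repressor HolG bound, *haxQ* is not transcribed.
So HaxQ is not produced.
Fe²⁺ is present, so TorM is inactive.
With no repressor bound, *gorL* is transcribed.
→ *gorL* is ON.
3 of the 3 genes are transcribed.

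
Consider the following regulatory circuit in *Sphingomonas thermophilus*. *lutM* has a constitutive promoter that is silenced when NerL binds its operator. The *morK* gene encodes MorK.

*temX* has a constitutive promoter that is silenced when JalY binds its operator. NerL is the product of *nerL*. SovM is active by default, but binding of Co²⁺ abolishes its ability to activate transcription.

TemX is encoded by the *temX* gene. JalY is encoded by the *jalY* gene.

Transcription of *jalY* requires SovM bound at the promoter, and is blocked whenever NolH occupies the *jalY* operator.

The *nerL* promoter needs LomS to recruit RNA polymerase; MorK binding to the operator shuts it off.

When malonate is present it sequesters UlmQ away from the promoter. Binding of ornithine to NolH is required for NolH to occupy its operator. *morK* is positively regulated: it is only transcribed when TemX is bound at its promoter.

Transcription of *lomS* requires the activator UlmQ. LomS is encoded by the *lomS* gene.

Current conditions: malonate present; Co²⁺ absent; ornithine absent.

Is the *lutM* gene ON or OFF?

ON

Ornithine is absent, so NolH is inactive.
Co²⁺ is absent, so SovM is active.
No repressor is bound and SovM is active, so *jalY* is transcribed.
So JalY is produced and active.
With repressor JalY bound, *temX* is not transcribed.
So TemX is not produced.
Required activator TemX is absent, so *morK* is not transcribed.
So MorK is not produced.
Malonate is present, so UlmQ is inactive.
Required activator UlmQ is absent, so *lomS* is not transcribed.
So LomS is not produced.
Required activator LomS is absent, so *nerL* is not transcribed.
So NerL is not produced.
With no repressor bound, *lutM* is transcribed.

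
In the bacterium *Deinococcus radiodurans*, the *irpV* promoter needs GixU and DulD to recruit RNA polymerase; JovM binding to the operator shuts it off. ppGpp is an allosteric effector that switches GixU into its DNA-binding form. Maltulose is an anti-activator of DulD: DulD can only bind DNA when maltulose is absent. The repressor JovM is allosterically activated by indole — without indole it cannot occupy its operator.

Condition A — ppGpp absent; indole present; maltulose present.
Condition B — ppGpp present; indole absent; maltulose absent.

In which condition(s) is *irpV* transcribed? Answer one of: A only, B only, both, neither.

Condition A:
ppGpp is absent, so GixU is inactive.
Indole is present, so JovM is active.
Maltulose is present, so DulD is inactive.
With repressor JovM bound, *irpV* is not transcribed.
→ *irpV* is OFF in A.
Condition B:
ppGpp is present, so GixU is active.
Indole is absent, so JovM is inactive.
Maltulose is absent, so DulD is active.
No repressor is bound and GixU and DulD are active, so *irpV* is transcribed.
→ *irpV* is ON in B.

B only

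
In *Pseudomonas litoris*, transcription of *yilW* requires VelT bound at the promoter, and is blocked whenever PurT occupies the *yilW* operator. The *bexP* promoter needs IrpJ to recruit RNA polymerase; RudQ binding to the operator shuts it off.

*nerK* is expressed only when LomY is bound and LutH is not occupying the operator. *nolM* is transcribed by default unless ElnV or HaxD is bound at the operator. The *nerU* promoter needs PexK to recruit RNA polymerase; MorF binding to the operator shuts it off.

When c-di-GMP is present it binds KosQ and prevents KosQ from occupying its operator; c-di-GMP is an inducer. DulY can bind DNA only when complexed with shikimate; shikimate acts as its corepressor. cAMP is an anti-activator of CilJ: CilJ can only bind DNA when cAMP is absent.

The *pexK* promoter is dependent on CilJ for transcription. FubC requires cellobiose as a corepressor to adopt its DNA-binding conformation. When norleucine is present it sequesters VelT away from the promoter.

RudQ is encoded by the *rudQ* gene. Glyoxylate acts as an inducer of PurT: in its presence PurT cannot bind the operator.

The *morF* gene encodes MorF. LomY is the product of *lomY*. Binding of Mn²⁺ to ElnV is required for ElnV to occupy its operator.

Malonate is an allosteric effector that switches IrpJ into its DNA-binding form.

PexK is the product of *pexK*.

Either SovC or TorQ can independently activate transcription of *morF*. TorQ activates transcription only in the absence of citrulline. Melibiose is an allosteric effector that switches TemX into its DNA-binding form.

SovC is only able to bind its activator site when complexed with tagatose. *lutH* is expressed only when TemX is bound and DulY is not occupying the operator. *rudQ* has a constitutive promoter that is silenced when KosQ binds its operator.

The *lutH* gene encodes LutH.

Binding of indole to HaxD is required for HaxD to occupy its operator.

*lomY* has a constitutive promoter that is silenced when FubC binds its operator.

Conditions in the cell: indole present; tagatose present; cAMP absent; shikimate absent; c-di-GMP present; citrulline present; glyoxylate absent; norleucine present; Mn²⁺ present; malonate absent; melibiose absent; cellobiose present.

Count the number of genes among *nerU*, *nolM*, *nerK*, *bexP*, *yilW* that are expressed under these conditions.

cAMP is absent, so CilJ is active.
No repressor is bound and CilJ is active, so *pexK* is transcribed.
So PexK is produced and active.
Tagatose is present, so SovC is active.
Citrulline is present, so TorQ is inactive.
Activator SovC is present, so *morF* is transcribed.
So MorF is produced and active.
With repressor MorF bound, *nerU* is not transcribed.
→ *nerU* is OFF.
Mn²⁺ is present, so ElnV is active.
Indole is present, so HaxD is active.
With repressor ElnV bound, *nolM* is not transcribed.
→ *nolM* is OFF.
Cellobiose is present, so FubC is active.
With repressor FubC bound, *lomY* is not transcribed.
So LomY is not produced.
Melibiose is absent, so TemX is inactive.
Shikimate is absent, so DulY is inactive.
Required activator TemX is absent, so *lutH* is not transcribed.
So LutH is not produced.
Required activator LomY is absent, so *nerK* is not transcribed.
→ *nerK* is OFF.
Malonate is absent, so IrpJ is inactive.
c-di-GMP is present, so KosQ is inactive.
With no repressor bound, *rudQ* is transcribed.
So RudQ is produced and active.
With repressor RudQ bound, *bexP* is not transcribed.
→ *bexP* is OFF.
Norleucine is present, so VelT is inactive.
Glyoxylate is absent, so PurT is active.
With repressor PurT bound, *yilW* is not transcribed.
→ *yilW* is OFF.
0 of the 5 genes are transcribed.

0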